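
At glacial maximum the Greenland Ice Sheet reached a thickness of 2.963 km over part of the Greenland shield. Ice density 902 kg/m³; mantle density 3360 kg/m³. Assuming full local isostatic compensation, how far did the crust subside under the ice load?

0.795 km

Equating mass per unit area of the two columns: the ice load ρ_ice t is balanced by mantle displaced below, ρ_m s.
s = t ρ_ice / ρ_m = 2.963 km × 902/3360 = 0.795 km.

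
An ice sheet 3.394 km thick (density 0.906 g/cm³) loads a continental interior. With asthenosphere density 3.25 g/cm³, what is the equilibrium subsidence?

By Archimedes' principle applied to the lithosphere: the ice load ρ_ice t is balanced by mantle displaced below, ρ_m s.
s = t ρ_ice / ρ_m = 3.394 km × 0.906/3.25 = 0.946 km.

0.946 km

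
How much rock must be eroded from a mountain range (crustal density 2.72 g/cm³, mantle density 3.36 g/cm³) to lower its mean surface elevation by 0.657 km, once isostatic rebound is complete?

3.45 km

Net drop Δ = e − u = e − e ρ_c/ρ_m = e (ρ_m − ρ_c)/ρ_m.
e = Δ ρ_m/(ρ_m − ρ_c) = 0.657 km × 3.36/0.64 = 3.45 km.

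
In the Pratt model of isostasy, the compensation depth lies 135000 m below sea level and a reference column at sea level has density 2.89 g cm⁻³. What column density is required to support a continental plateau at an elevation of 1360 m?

Pratt balance: ρ_ref D = ρ (D + h).
ρ = ρ_ref D/(D + h) = 2.89 × 135000 m/(135000 m + 1360 m) = 2.86 g cm⁻³.

2.86 g cm⁻³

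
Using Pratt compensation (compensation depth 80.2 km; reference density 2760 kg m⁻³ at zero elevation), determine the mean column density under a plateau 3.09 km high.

Pratt balance: ρ_ref D = ρ (D + h).
ρ = ρ_ref D/(D + h) = 2760 × 80.2 km/(80.2 km + 3.09 km) = 2660 kg m⁻³.

2660 kg m⁻³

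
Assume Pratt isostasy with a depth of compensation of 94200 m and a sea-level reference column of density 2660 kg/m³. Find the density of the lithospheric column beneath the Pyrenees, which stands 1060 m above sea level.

Pratt balance: ρ_ref D = ρ (D + h).
ρ = ρ_ref D/(D + h) = 2660 × 94200 m/(94200 m + 1060 m) = 2630 kg/m³.

2630 kg/m³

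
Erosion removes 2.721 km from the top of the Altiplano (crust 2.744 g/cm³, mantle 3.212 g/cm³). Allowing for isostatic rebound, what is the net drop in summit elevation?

0.396 km

Rebound u = e ρ_c/ρ_m = 2.721 km × 2.744/3.212 = 2.325 km.
Net surface drop = e − u = 2.721 km − 2.325 km = e (ρ_m − ρ_c)/ρ_m = 0.396 km.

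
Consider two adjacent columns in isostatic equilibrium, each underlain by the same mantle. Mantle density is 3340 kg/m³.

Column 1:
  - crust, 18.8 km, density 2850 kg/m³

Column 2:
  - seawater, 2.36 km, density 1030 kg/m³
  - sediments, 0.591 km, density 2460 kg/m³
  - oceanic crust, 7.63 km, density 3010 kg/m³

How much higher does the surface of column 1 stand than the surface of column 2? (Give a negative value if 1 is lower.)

For any compensation level in the mantle, the mantle terms cancel and isostasy reduces to e = (Σt_1 − Σt_2) − (Σ(ρt)_1 − Σ(ρt)_2) / ρ_m.
Σt_1 = 18.8 km; Σt_2 = 10.581 km; Σ(ρt)_1 = 53580; Σ(ρt)_2 = 26850.96 (in km·kg/m³).
e = (18.8 − 10.581) − (53580 − 26850.96) / 3340 = 0.216 km.

0.216 km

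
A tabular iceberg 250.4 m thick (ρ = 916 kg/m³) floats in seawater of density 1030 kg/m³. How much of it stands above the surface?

Floating equilibrium: submerged depth d = t ρ_obj/ρ_fluid = 250.4 m × 916/1030 = 222.7 m.
Freeboard = t − d = 250.4 m − 222.7 m = 27.7 m.

27.7 m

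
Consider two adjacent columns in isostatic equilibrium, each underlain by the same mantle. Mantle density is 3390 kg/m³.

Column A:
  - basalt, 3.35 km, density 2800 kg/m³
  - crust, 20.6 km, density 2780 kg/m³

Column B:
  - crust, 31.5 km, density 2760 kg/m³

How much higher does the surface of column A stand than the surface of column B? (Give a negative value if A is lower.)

For any compensation level in the mantle, the mantle terms cancel and isostasy reduces to e = (Σt_A − Σt_B) − (Σ(ρt)_A − Σ(ρt)_B) / ρ_m.
Σt_A = 23.95 km; Σt_B = 31.5 km; Σ(ρt)_A = 66648; Σ(ρt)_B = 86940 (in km·kg/m³).
e = (23.95 − 31.5) − (66648 − 86940) / 3390 = −1.56 km.

−1.56 km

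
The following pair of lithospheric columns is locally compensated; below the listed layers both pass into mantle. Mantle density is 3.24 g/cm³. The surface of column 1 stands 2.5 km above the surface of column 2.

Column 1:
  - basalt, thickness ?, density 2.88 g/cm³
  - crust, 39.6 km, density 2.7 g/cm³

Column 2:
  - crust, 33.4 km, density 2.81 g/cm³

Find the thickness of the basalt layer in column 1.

Take the compensation level at the base of the deeper column (depth z_c below the surface of column 1) and equate Σ ρ_i t_i down to z_c; mantle fills any gap and the z_c terms cancel.
Column 1: x×2.88 + 39.6×2.7 + (z_c − 39.6 − x)×3.24
Column 2: 2.5×0 + 33.4×2.81 + (z_c − 2.5 − 33.4)×3.24
The z_c×3.24 term appears on both sides and cancels. Collect the known terms of each column as K = Σ(ρt)_known − 3.24 × (depth of known layers): K_1 = 106.92 − 3.24×39.6 = −21.384; K_2 = 93.854 − 3.24×(2.5 + 33.4) = −22.462.
Balance: K_1 − x×(3.24 − 2.88) = K_2, so x = (K_1 − K_2)/(3.24 − 2.88) = 1.078/0.36 = 2.99 km.

2.99 km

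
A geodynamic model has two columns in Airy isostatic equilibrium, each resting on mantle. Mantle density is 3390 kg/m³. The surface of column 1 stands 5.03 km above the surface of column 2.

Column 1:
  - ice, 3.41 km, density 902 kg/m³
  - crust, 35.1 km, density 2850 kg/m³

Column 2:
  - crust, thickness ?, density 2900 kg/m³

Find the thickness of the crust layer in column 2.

Take the compensation level at the base of the deeper column (depth z_c below the surface of column 1) and equate Σ ρ_i t_i down to z_c; mantle fills any gap and the z_c terms cancel.
Column 1: 3.41×902 + 35.1×2850 + (z_c − 38.51)×3390
Column 2: 5.03×0 + x×2900 + (z_c − 5.03 − 0 − x)×3390
The z_c×3390 term appears on both sides and cancels. Collect the known terms of each column as K = Σ(ρt)_known − 3390 × (depth of known layers): K_1 = 103110.82 − 3390×38.51 = −27438.08; K_2 = 0 − 3390×(5.03 + 0) = −17051.7.
Balance: K_1 = K_2 − x×(3390 − 2900), so x = (K_2 − K_1)/(3390 − 2900) = 10386.4/490 = 21.2 km.

21.2 km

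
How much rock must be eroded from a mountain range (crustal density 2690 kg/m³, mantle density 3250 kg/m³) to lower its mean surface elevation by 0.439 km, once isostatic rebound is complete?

2.55 km

Net drop Δ = e − u = e − e ρ_c/ρ_m = e (ρ_m − ρ_c)/ρ_m.
e = Δ ρ_m/(ρ_m − ρ_c) = 0.439 km × 3250/560 = 2.55 km.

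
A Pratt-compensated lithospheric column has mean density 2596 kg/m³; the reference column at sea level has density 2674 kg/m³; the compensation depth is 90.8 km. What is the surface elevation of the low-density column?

ρ_ref D = ρ (D + h) → h = D (ρ_ref − ρ)/ρ.
h = 90.8 km × (2674 − 2596)/2596 = 2.73 km.

2.73 km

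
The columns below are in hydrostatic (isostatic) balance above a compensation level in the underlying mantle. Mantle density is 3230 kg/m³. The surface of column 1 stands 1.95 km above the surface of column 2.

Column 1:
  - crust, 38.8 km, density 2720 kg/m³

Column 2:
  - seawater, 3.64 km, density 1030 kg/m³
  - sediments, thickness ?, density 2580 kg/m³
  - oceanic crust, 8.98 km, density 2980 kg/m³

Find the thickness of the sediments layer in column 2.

4.98 km

Take the compensation level at the base of the deeper column (depth z_c below the surface of column 1) and equate Σ ρ_i t_i down to z_c; mantle fills any gap and the z_c terms cancel.
Column 1: 38.8×2720 + (z_c − 38.8)×3230
Column 2: 1.95×0 + 3.64×1030 + x×2580 + 8.98×2980 + (z_c − 1.95 − 12.62 − x)×3230
The z_c×3230 term appears on both sides and cancels. Collect the known terms of each column as K = Σ(ρt)_known − 3230 × (depth of known layers): K_1 = 105536 − 3230×38.8 = −19788; K_2 = 30509.6 − 3230×(1.95 + 12.62) = −16551.5.
Balance: K_1 = K_2 − x×(3230 − 2580), so x = (K_2 − K_1)/(3230 − 2580) = 3236.5/650 = 4.98 km.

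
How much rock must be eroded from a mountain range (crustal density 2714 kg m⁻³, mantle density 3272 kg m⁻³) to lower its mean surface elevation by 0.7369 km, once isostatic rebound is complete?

Net drop Δ = e − u = e − e ρ_c/ρ_m = e (ρ_m − ρ_c)/ρ_m.
e = Δ ρ_m/(ρ_m − ρ_c) = 0.7369 km × 3272/558 = 4.32 km.

4.32 km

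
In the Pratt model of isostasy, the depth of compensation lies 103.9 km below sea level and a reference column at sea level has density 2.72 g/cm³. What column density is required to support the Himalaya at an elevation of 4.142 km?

Pratt balance: ρ_ref D = ρ (D + h).
ρ = ρ_ref D/(D + h) = 2.72 × 103.9 km/(103.9 km + 4.142 km) = 2.62 g/cm³.

2.62 g/cm³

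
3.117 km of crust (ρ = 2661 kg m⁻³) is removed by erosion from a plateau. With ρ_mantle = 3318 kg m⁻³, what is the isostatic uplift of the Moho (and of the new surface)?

2.5 km

Unloading: uplift u = e ρ_c/ρ_m = 3.117 km × 2661/3318 = 2.5 km.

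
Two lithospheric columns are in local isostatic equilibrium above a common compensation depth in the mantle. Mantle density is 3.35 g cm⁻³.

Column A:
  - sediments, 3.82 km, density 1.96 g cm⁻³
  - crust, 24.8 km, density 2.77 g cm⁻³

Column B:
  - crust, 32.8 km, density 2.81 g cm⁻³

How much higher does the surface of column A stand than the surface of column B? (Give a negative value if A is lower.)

For any compensation level in the mantle, the mantle terms cancel and isostasy reduces to e = (Σt_A − Σt_B) − (Σ(ρt)_A − Σ(ρt)_B) / ρ_m.
Σt_A = 28.62 km; Σt_B = 32.8 km; Σ(ρt)_A = 76.1832; Σ(ρt)_B = 92.168 (in km·g cm⁻³).
e = (28.62 − 32.8) − (76.1832 − 92.168) / 3.35 = 0.592 km.

0.592 km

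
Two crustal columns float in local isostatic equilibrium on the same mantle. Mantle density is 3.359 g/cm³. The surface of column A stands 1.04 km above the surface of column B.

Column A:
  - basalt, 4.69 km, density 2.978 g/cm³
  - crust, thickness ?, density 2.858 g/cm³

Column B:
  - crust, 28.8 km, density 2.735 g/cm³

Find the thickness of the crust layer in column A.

39.3 km

Take the compensation level at the base of the deeper column (depth z_c below the surface of column A) and equate Σ ρ_i t_i down to z_c; mantle fills any gap and the z_c terms cancel.
Column A: 4.69×2.978 + x×2.858 + (z_c − 4.69 − x)×3.359
Column B: 1.04×0 + 28.8×2.735 + (z_c − 1.04 − 28.8)×3.359
The z_c×3.359 term appears on both sides and cancels. Collect the known terms of each column as K = Σ(ρt)_known − 3.359 × (depth of known layers): K_A = 13.96682 − 3.359×4.69 = −1.78689; K_B = 78.768 − 3.359×(1.04 + 28.8) = −21.46456.
Balance: K_A − x×(3.359 − 2.858) = K_B, so x = (K_A − K_B)/(3.359 − 2.858) = 19.6777/0.501 = 39.3 km.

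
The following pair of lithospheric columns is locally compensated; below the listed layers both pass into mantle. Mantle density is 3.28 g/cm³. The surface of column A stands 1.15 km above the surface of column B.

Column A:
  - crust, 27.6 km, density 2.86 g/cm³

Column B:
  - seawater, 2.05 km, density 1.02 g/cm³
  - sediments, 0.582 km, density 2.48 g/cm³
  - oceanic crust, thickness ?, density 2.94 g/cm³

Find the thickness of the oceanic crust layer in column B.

8 km

Take the compensation level at the base of the deeper column (depth z_c below the surface of column A) and equate Σ ρ_i t_i down to z_c; mantle fills any gap and the z_c terms cancel.
Column A: 27.6×2.86 + (z_c − 27.6)×3.28
Column B: 1.15×0 + 2.05×1.02 + 0.582×2.48 + x×2.94 + (z_c − 1.15 − 2.632 − x)×3.28
The z_c×3.28 term appears on both sides and cancels. Collect the known terms of each column as K = Σ(ρt)_known − 3.28 × (depth of known layers): K_A = 78.936 − 3.28×27.6 = −11.592; K_B = 3.53436 − 3.28×(1.15 + 2.632) = −8.8706.
Balance: K_A = K_B − x×(3.28 − 2.94), so x = (K_B − K_A)/(3.28 − 2.94) = 2.7214/0.34 = 8 km.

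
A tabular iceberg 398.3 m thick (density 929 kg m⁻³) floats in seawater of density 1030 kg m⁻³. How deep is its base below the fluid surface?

359 m

Draft d = t ρ_obj/ρ_fluid = 398.3 m × 929/1030 = 359 m.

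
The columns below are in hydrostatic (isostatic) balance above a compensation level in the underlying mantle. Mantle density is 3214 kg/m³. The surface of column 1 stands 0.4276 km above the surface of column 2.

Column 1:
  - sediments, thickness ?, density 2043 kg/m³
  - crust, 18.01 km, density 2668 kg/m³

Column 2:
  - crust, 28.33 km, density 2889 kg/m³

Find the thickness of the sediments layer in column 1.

0.639 km

Take the compensation level at the base of the deeper column (depth z_c below the surface of column 1) and equate Σ ρ_i t_i down to z_c; mantle fills any gap and the z_c terms cancel.
Column 1: x×2043 + 18.01×2668 + (z_c − 18.01 − x)×3214
Column 2: 0.4276×0 + 28.33×2889 + (z_c − 0.4276 − 28.33)×3214
The z_c×3214 term appears on both sides and cancels. Collect the known terms of each column as K = Σ(ρt)_known − 3214 × (depth of known layers): K_1 = 48050.68 − 3214×18.01 = −9833.46; K_2 = 81845.37 − 3214×(0.4276 + 28.33) = −10581.5564.
Balance: K_1 − x×(3214 − 2043) = K_2, so x = (K_1 − K_2)/(3214 − 2043) = 748.096/1171 = 0.639 km.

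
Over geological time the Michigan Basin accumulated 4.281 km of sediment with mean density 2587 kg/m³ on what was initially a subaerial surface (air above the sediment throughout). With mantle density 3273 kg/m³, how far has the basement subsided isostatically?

3.38 km

Subaerial load: s = t ρ_sed / ρ_m = 4.281 km × 2587/3273 = 3.38 km.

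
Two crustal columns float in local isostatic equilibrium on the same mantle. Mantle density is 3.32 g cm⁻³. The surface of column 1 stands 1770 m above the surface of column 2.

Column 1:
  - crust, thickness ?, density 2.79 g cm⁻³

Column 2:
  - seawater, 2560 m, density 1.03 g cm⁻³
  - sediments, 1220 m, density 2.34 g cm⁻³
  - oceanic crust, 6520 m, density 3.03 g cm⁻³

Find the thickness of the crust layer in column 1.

28000 m

Take the compensation level at the base of the deeper column (depth z_c below the surface of column 1) and equate Σ ρ_i t_i down to z_c; mantle fills any gap and the z_c terms cancel.
Column 1: x×2.79 + (z_c − 0 − x)×3.32
Column 2: 1770×0 + 2560×1.03 + 1220×2.34 + 6520×3.03 + (z_c − 1770 − 10300)×3.32
The z_c×3.32 term appears on both sides and cancels. Collect the known terms of each column as K = Σ(ρt)_known − 3.32 × (depth of known layers): K_1 = 0 − 3.32×0 = 0; K_2 = 25247.2 − 3.32×(1770 + 10300) = −14825.2.
Balance: K_1 − x×(3.32 − 2.79) = K_2, so x = (K_1 − K_2)/(3.32 − 2.79) = 14825.2/0.53 = 28000 m.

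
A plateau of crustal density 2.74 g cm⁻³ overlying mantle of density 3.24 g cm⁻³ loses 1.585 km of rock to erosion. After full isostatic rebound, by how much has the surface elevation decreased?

0.245 km

Rebound u = e ρ_c/ρ_m = 1.585 km × 2.74/3.24 = 1.34 km.
Net surface drop = e − u = 1.585 km − 1.34 km = e (ρ_m − ρ_c)/ρ_m = 0.245 km.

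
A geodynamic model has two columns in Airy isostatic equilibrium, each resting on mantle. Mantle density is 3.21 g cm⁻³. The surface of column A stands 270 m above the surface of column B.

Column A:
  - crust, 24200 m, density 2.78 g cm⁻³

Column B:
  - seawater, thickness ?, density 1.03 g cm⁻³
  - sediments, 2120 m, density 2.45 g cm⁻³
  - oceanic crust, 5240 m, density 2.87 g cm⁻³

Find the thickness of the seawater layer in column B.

2820 m

Take the compensation level at the base of the deeper column (depth z_c below the surface of column A) and equate Σ ρ_i t_i down to z_c; mantle fills any gap and the z_c terms cancel.
Column A: 24200×2.78 + (z_c − 24200)×3.21
Column B: 270×0 + x×1.03 + 2120×2.45 + 5240×2.87 + (z_c − 270 − 7360 − x)×3.21
The z_c×3.21 term appears on both sides and cancels. Collect the known terms of each column as K = Σ(ρt)_known − 3.21 × (depth of known layers): K_A = 67276 − 3.21×24200 = −10406; K_B = 20232.8 − 3.21×(270 + 7360) = −4259.5.
Balance: K_A = K_B − x×(3.21 − 1.03), so x = (K_B − K_A)/(3.21 − 1.03) = 6146.5/2.18 = 2820 m.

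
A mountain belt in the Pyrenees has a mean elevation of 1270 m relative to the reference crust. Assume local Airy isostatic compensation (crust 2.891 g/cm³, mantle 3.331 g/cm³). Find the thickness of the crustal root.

For local isostatic compensation: the weight of the topography is balanced by the buoyancy of the root, ρ_c h = (ρ_m − ρ_c) r.
r = h · ρ_c / (ρ_m − ρ_c) = 1270 m × 2.891 / (3.331 − 2.891) = 8340 m.

8340 m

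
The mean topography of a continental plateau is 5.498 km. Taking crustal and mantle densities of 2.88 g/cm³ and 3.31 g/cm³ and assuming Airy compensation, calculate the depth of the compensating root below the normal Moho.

For local isostatic compensation: the weight of the topography is balanced by the buoyancy of the root, ρ_c h = (ρ_m − ρ_c) r.
r = h · ρ_c / (ρ_m − ρ_c) = 5.498 km × 2.88 / (3.31 − 2.88) = 36.8 km.

36.8 km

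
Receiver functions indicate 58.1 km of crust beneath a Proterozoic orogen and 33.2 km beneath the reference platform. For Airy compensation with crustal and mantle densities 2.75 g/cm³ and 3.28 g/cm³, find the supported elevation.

Excess crust Δ = 58.1 km − 33.2 km = 24.9 km, split between elevation h and root r with h + r = Δ.
Airy balance ρ_c h = (ρ_m − ρ_c) r gives r = h ρ_c/(ρ_m − ρ_c), so h (1 + ρ_c/(ρ_m − ρ_c)) = Δ, i.e. h = Δ (ρ_m − ρ_c)/ρ_m.
h = 24.9 km × 0.53/3.28 = 4.02 km.

4.02 km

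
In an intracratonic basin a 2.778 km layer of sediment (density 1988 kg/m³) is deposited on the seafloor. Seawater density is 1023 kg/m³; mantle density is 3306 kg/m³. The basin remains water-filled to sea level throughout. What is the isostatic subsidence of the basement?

Submarine loading: the sediment displaces seawater, and the subsidence is in turn flooded, so s (ρ_m − ρ_w) = t (ρ_sed − ρ_w).
s = 2.778 km × (1988 − 1023) / (3306 − 1023) = 1.17 km.

1.17 km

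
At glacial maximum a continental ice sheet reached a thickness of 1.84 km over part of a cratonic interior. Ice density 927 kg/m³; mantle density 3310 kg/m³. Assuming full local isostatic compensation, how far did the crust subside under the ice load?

In Airy isostatic equilibrium: the ice load ρ_ice t is balanced by mantle displaced below, ρ_m s.
s = t ρ_ice / ρ_m = 1.84 km × 927/3310 = 0.515 km.

0.515 km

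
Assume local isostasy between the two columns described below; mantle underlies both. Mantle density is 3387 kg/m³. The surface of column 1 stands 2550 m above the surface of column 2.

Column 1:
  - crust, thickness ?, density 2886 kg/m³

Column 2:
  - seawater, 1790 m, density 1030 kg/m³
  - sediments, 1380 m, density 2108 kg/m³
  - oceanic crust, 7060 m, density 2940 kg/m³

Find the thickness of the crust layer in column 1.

Take the compensation level at the base of the deeper column (depth z_c below the surface of column 1) and equate Σ ρ_i t_i down to z_c; mantle fills any gap and the z_c terms cancel.
Column 1: x×2886 + (z_c − 0 − x)×3387
Column 2: 2550×0 + 1790×1030 + 1380×2108 + 7060×2940 + (z_c − 2550 − 10230)×3387
The z_c×3387 term appears on both sides and cancels. Collect the known terms of each column as K = Σ(ρt)_known − 3387 × (depth of known layers): K_1 = 0 − 3387×0 = 0; K_2 = 25509140 − 3387×(2550 + 10230) = −17776720.
Balance: K_1 − x×(3387 − 2886) = K_2, so x = (K_1 − K_2)/(3387 − 2886) = 17776700/501 = 35500 m.

35500 m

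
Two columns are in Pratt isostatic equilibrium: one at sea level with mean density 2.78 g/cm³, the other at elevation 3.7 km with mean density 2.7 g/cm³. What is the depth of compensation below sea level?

125 km

ρ_ref D = ρ (D + h) → D (ρ_ref − ρ) = ρ h.
D = ρ h/(ρ_ref − ρ) = 2.7 × 3.7 km/(2.78 − 2.7) = 125 km.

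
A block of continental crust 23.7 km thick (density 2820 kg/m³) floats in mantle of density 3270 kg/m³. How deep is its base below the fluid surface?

20.4 km

Draft d = t ρ_obj/ρ_fluid = 23.7 km × 2820/3270 = 20.4 km.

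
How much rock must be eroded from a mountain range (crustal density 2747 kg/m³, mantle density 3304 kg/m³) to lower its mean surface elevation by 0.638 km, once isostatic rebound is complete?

3.78 km

Net drop Δ = e − u = e − e ρ_c/ρ_m = e (ρ_m − ρ_c)/ρ_m.
e = Δ ρ_m/(ρ_m − ρ_c) = 0.638 km × 3304/557 = 3.78 km.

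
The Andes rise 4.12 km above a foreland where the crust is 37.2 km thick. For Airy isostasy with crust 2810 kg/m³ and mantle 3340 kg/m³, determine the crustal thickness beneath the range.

Root depth r = h ρ_c / (ρ_m − ρ_c) = 4.12 km × 2810 / 530 = 21.84 km.
Total thickness = T + h + r = 37.2 km + 4.12 km + 21.84 km = 63.2 km.

63.2 km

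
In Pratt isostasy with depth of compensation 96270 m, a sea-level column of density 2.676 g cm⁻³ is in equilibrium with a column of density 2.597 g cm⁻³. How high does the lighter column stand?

2930 m

ρ_ref D = ρ (D + h) → h = D (ρ_ref − ρ)/ρ.
h = 96270 m × (2.676 − 2.597)/2.597 = 2930 m.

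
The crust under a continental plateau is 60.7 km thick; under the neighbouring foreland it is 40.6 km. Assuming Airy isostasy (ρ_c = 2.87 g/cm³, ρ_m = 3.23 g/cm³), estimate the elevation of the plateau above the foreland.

2.24 km

Excess crust Δ = 60.7 km − 40.6 km = 20.1 km, split between elevation h and root r with h + r = Δ.
Airy balance ρ_c h = (ρ_m − ρ_c) r gives r = h ρ_c/(ρ_m − ρ_c), so h (1 + ρ_c/(ρ_m − ρ_c)) = Δ, i.e. h = Δ (ρ_m − ρ_c)/ρ_m.
h = 20.1 km × 0.36/3.23 = 2.24 km.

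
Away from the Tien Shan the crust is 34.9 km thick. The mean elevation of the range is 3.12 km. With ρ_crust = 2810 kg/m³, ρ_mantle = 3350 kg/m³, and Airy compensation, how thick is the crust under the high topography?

54.3 km

Root depth r = h ρ_c / (ρ_m − ρ_c) = 3.12 km × 2810 / 540 = 16.24 km.
Total thickness = T + h + r = 34.9 km + 3.12 km + 16.24 km = 54.3 km.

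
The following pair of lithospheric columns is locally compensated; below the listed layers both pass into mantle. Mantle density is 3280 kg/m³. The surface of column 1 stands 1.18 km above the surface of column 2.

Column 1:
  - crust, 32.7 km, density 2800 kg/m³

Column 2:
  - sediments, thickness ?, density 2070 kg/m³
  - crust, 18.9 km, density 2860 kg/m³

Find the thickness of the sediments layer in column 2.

3.21 km

Take the compensation level at the base of the deeper column (depth z_c below the surface of column 1) and equate Σ ρ_i t_i down to z_c; mantle fills any gap and the z_c terms cancel.
Column 1: 32.7×2800 + (z_c − 32.7)×3280
Column 2: 1.18×0 + x×2070 + 18.9×2860 + (z_c − 1.18 − 18.9 − x)×3280
The z_c×3280 term appears on both sides and cancels. Collect the known terms of each column as K = Σ(ρt)_known − 3280 × (depth of known layers): K_1 = 91560 − 3280×32.7 = −15696; K_2 = 54054 − 3280×(1.18 + 18.9) = −11808.4.
Balance: K_1 = K_2 − x×(3280 − 2070), so x = (K_2 − K_1)/(3280 − 2070) = 3887.6/1210 = 3.21 km.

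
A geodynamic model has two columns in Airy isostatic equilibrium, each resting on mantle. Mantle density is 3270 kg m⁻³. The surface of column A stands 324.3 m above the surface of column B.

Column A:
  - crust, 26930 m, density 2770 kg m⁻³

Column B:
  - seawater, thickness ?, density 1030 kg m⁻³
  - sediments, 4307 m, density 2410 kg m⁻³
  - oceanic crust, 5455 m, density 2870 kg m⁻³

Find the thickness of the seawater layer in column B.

Take the compensation level at the base of the deeper column (depth z_c below the surface of column A) and equate Σ ρ_i t_i down to z_c; mantle fills any gap and the z_c terms cancel.
Column A: 26930×2770 + (z_c − 26930)×3270
Column B: 324.3×0 + x×1030 + 4307×2410 + 5455×2870 + (z_c − 324.3 − 9762 − x)×3270
The z_c×3270 term appears on both sides and cancels. Collect the known terms of each column as K = Σ(ρt)_known − 3270 × (depth of known layers): K_A = 74596100 − 3270×26930 = −13465000; K_B = 26035720 − 3270×(324.3 + 9762) = −6946481.
Balance: K_A = K_B − x×(3270 − 1030), so x = (K_B − K_A)/(3270 − 1030) = 6518520/2240 = 2910 m.

2910 m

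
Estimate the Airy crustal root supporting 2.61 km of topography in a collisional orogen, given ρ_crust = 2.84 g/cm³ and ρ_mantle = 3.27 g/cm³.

17.2 km

In Airy isostatic equilibrium: the weight of the topography is balanced by the buoyancy of the root, ρ_c h = (ρ_m − ρ_c) r.
r = h · ρ_c / (ρ_m − ρ_c) = 2.61 km × 2.84 / (3.27 − 2.84) = 17.2 km.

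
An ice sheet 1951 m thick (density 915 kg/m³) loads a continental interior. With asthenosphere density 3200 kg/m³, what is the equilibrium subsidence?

558 m

Balancing pressure at the compensation depth: the ice load ρ_ice t is balanced by mantle displaced below, ρ_m s.
s = t ρ_ice / ρ_m = 1951 m × 915/3200 = 558 m.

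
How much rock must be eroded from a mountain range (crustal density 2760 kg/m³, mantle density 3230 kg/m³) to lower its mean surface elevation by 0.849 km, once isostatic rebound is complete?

Net drop Δ = e − u = e − e ρ_c/ρ_m = e (ρ_m − ρ_c)/ρ_m.
e = Δ ρ_m/(ρ_m − ρ_c) = 0.849 km × 3230/470 = 5.83 km.

5.83 km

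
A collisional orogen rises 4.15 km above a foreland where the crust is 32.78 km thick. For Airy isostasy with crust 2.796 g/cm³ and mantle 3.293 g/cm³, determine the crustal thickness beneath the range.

Root depth r = h ρ_c / (ρ_m − ρ_c) = 4.15 km × 2.796 / 0.497 = 23.35 km.
Total thickness = T + h + r = 32.78 km + 4.15 km + 23.35 km = 60.3 km.

60.3 km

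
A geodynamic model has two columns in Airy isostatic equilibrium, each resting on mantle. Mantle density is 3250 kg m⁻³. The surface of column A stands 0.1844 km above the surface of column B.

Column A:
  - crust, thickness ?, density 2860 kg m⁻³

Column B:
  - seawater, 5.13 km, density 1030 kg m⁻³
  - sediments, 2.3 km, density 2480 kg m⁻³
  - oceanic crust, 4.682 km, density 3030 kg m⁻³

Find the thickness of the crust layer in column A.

Take the compensation level at the base of the deeper column (depth z_c below the surface of column A) and equate Σ ρ_i t_i down to z_c; mantle fills any gap and the z_c terms cancel.
Column A: x×2860 + (z_c − 0 − x)×3250
Column B: 0.1844×0 + 5.13×1030 + 2.3×2480 + 4.682×3030 + (z_c − 0.1844 − 12.112)×3250
The z_c×3250 term appears on both sides and cancels. Collect the known terms of each column as K = Σ(ρt)_known − 3250 × (depth of known layers): K_A = 0 − 3250×0 = 0; K_B = 25174.36 − 3250×(0.1844 + 12.112) = −14788.94.
Balance: K_A − x×(3250 − 2860) = K_B, so x = (K_A − K_B)/(3250 − 2860) = 14788.9/390 = 37.9 km.

37.9 km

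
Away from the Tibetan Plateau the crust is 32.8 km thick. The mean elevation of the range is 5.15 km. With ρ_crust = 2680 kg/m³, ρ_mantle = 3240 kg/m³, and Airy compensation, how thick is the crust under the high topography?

62.6 km

Root depth r = h ρ_c / (ρ_m − ρ_c) = 5.15 km × 2680 / 560 = 24.65 km.
Total thickness = T + h + r = 32.8 km + 5.15 km + 24.65 km = 62.6 km.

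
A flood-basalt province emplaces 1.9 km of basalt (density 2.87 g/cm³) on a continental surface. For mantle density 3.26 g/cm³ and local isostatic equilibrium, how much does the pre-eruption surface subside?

1.67 km

Subaerial loading: s = t ρ_load / ρ_m.
s = 1.9 km × 2.87/3.26 = 1.67 km.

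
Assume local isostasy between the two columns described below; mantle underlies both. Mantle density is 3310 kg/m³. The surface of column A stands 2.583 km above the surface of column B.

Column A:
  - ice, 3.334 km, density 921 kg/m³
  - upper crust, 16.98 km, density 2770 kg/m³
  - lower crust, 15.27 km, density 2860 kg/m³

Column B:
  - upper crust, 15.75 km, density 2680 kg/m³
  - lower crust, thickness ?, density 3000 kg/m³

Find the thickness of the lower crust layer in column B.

17.8 km

Take the compensation level at the base of the deeper column (depth z_c below the surface of column A) and equate Σ ρ_i t_i down to z_c; mantle fills any gap and the z_c terms cancel.
Column A: 3.334×921 + 16.98×2770 + 15.27×2860 + (z_c − 35.584)×3310
Column B: 2.583×0 + 15.75×2680 + x×3000 + (z_c − 2.583 − 15.75 − x)×3310
The z_c×3310 term appears on both sides and cancels. Collect the known terms of each column as K = Σ(ρt)_known − 3310 × (depth of known layers): K_A = 93777.414 − 3310×35.584 = −24005.626; K_B = 42210 − 3310×(2.583 + 15.75) = −18472.23.
Balance: K_A = K_B − x×(3310 − 3000), so x = (K_B − K_A)/(3310 − 3000) = 5533.4/310 = 17.8 km.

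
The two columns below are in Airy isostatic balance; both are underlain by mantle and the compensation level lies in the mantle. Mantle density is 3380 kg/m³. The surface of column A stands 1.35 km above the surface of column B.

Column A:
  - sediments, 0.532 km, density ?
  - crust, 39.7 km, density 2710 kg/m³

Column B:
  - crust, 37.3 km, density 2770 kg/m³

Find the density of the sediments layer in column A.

2030 kg/m³

Take the compensation level at the base of the deeper column (depth z_c below the surface of column A) and equate Σ ρ_i t_i down to z_c; mantle fills any gap and the z_c terms cancel.
Column A: 0.532×ρ + 39.7×2710 + (z_c − 40.232)×3380
Column B: 1.35×0 + 37.3×2770 + (z_c − 1.35 − 37.3)×3380
The z_c×3380 term appears on both sides and cancels. Collect the known terms of each column as K = Σ(ρt)_known − 3380 × (depth of known layers): K_A = 107587 − 3380×40.232 = −28397.16; K_B = 103321 − 3380×(1.35 + 37.3) = −27316.
Balance: K_A + 0.532×ρ = K_B, so ρ = (K_B − K_A)/0.532 = 1081.16/0.532 = 2030 kg/m³.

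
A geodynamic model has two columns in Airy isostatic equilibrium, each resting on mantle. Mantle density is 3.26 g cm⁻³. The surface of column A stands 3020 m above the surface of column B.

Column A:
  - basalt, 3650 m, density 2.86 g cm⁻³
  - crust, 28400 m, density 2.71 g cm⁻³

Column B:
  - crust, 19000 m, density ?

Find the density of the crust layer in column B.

Take the compensation level at the base of the deeper column (depth z_c below the surface of column A) and equate Σ ρ_i t_i down to z_c; mantle fills any gap and the z_c terms cancel.
Column A: 3650×2.86 + 28400×2.71 + (z_c − 32050)×3.26
Column B: 3020×0 + 19000×ρ + (z_c − 3020 − 19000)×3.26
The z_c×3.26 term appears on both sides and cancels. Collect the known terms of each column as K = Σ(ρt)_known − 3.26 × (depth of known layers): K_A = 87403 − 3.26×32050 = −17080; K_B = 0 − 3.26×(3020 + 19000) = −71785.2.
Balance: K_A = K_B + 19000×ρ, so ρ = (K_A − K_B)/19000 = 54705.2/19000 = 2.88 g cm⁻³.

2.88 g cm⁻³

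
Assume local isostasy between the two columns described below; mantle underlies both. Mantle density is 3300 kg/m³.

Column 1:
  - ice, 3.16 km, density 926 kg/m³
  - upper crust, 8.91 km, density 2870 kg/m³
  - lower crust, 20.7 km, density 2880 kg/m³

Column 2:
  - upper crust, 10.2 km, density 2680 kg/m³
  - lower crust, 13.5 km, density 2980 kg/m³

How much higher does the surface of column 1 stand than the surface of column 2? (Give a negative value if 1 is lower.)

For any compensation level in the mantle, the mantle terms cancel and isostasy reduces to e = (Σt_1 − Σt_2) − (Σ(ρt)_1 − Σ(ρt)_2) / ρ_m.
Σt_1 = 32.77 km; Σt_2 = 23.7 km; Σ(ρt)_1 = 88113.86; Σ(ρt)_2 = 67566 (in km·kg/m³).
e = (32.77 − 23.7) − (88113.86 − 67566) / 3300 = 2.84 km.

2.84 km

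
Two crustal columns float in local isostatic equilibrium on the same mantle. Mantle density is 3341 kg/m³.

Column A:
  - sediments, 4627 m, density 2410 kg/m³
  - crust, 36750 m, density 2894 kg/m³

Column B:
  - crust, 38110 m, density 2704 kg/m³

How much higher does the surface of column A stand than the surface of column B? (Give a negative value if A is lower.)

For any compensation level in the mantle, the mantle terms cancel and isostasy reduces to e = (Σt_A − Σt_B) − (Σ(ρt)_A − Σ(ρt)_B) / ρ_m.
Σt_A = 41377 m; Σt_B = 38110 m; Σ(ρt)_A = 117505570; Σ(ρt)_B = 103049440 (in m·kg/m³).
e = (41377 − 38110) − (117505570 − 103049440) / 3341 = −1060 m.

−1060 m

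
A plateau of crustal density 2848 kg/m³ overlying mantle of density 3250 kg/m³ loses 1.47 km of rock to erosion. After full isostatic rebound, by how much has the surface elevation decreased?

0.182 km

Rebound u = e ρ_c/ρ_m = 1.47 km × 2848/3250 = 1.288 km.
Net surface drop = e − u = 1.47 km − 1.288 km = e (ρ_m − ρ_c)/ρ_m = 0.182 km.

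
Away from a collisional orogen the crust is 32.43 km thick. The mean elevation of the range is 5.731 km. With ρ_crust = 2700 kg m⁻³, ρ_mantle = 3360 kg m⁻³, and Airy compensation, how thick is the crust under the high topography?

Root depth r = h ρ_c / (ρ_m − ρ_c) = 5.731 km × 2700 / 660 = 23.45 km.
Total thickness = T + h + r = 32.43 km + 5.731 km + 23.45 km = 61.6 km.

61.6 km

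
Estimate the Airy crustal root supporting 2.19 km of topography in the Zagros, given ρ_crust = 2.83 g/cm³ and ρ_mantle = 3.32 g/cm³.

Balancing pressure at the compensation depth: the weight of the topography is balanced by the buoyancy of the root, ρ_c h = (ρ_m − ρ_c) r.
r = h · ρ_c / (ρ_m − ρ_c) = 2.19 km × 2.83 / (3.32 − 2.83) = 12.6 km.

12.6 km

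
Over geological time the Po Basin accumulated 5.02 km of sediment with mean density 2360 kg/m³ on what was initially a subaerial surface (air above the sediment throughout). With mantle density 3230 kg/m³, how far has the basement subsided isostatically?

3.67 km

Subaerial load: s = t ρ_sed / ρ_m = 5.02 km × 2360/3230 = 3.67 km.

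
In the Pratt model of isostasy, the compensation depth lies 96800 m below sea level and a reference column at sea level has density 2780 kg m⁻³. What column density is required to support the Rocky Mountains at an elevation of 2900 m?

Pratt balance: ρ_ref D = ρ (D + h).
ρ = ρ_ref D/(D + h) = 2780 × 96800 m/(96800 m + 2900 m) = 2700 kg m⁻³.

2700 kg m⁻³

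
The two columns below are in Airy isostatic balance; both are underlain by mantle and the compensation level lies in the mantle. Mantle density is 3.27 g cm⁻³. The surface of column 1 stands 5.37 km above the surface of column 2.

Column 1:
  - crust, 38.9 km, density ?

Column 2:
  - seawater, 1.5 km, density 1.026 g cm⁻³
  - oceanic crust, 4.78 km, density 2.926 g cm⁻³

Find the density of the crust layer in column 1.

Take the compensation level at the base of the deeper column (depth z_c below the surface of column 1) and equate Σ ρ_i t_i down to z_c; mantle fills any gap and the z_c terms cancel.
Column 1: 38.9×ρ + (z_c − 38.9)×3.27
Column 2: 5.37×0 + 1.5×1.026 + 4.78×2.926 + (z_c − 5.37 − 6.28)×3.27
The z_c×3.27 term appears on both sides and cancels. Collect the known terms of each column as K = Σ(ρt)_known − 3.27 × (depth of known layers): K_1 = 0 − 3.27×38.9 = −127.203; K_2 = 15.52528 − 3.27×(5.37 + 6.28) = −22.57022.
Balance: K_1 + 38.9×ρ = K_2, so ρ = (K_2 − K_1)/38.9 = 104.633/38.9 = 2.69 g cm⁻³.

2.69 g cm⁻³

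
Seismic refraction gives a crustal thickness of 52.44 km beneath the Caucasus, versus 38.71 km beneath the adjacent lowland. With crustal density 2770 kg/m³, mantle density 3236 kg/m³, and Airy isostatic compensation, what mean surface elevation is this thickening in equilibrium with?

1.98 km

Excess crust Δ = 52.44 km − 38.71 km = 13.73 km, split between elevation h and root r with h + r = Δ.
Airy balance ρ_c h = (ρ_m − ρ_c) r gives r = h ρ_c/(ρ_m − ρ_c), so h (1 + ρ_c/(ρ_m − ρ_c)) = Δ, i.e. h = Δ (ρ_m − ρ_c)/ρ_m.
h = 13.73 km × 466/3236 = 1.98 km.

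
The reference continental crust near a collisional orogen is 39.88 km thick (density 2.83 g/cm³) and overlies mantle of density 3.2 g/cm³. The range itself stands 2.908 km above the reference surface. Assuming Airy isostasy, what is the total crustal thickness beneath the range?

65 km

Root depth r = h ρ_c / (ρ_m − ρ_c) = 2.908 km × 2.83 / 0.37 = 22.24 km.
Total thickness = T + h + r = 39.88 km + 2.908 km + 22.24 km = 65 km.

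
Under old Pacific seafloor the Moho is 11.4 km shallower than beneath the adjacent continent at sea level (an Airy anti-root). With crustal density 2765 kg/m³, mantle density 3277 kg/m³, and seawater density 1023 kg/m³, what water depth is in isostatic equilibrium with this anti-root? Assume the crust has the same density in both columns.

3.35 km

Replacing a thickness d of crust by seawater at the top must be balanced by replacing crust with mantle at the base: d (ρ_c − ρ_w) = a (ρ_m − ρ_c).
d = a (ρ_m − ρ_c)/(ρ_c − ρ_w) = 11.4 km × 512/1742 = 3.35 km.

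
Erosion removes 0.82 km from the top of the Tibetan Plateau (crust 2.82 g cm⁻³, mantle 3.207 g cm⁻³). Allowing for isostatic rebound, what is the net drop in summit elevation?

Rebound u = e ρ_c/ρ_m = 0.82 km × 2.82/3.207 = 0.721 km.
Net surface drop = e − u = 0.82 km − 0.721 km = e (ρ_m − ρ_c)/ρ_m = 0.099 km.

0.099 km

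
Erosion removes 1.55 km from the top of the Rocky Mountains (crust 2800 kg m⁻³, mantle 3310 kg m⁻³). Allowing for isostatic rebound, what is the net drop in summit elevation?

0.239 km

Rebound u = e ρ_c/ρ_m = 1.55 km × 2800/3310 = 1.311 km.
Net surface drop = e − u = 1.55 km − 1.311 km = e (ρ_m − ρ_c)/ρ_m = 0.239 km.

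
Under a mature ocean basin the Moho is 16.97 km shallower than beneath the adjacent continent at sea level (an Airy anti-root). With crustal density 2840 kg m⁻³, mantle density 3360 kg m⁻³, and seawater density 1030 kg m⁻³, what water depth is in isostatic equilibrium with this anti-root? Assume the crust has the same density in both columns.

4.88 km

Replacing a thickness d of crust by seawater at the top must be balanced by replacing crust with mantle at the base: d (ρ_c − ρ_w) = a (ρ_m − ρ_c).
d = a (ρ_m − ρ_c)/(ρ_c − ρ_w) = 16.97 km × 520/1810 = 4.88 km.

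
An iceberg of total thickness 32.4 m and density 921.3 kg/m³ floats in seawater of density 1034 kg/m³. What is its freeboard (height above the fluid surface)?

3.53 m

Floating equilibrium: submerged depth d = t ρ_obj/ρ_fluid = 32.4 m × 921.3/1034 = 28.87 m.
Freeboard = t − d = 32.4 m − 28.87 m = 3.53 m.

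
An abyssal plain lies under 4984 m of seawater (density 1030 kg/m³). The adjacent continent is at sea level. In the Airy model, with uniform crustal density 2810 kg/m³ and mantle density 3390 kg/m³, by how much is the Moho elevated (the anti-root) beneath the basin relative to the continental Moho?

15300 m

By Archimedes' principle applied to the lithosphere: replacing crust with seawater at the top is compensated by replacing crust with mantle at the base: d (ρ_c − ρ_w) = a (ρ_m − ρ_c).
a = d (ρ_c − ρ_w)/(ρ_m − ρ_c) = 4984 m × 1780/580 = 15300 m.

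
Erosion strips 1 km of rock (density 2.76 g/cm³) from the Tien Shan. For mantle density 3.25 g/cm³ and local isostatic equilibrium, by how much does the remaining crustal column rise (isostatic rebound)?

Unloading: uplift u = e ρ_c/ρ_m = 1 km × 2.76/3.25 = 0.849 km.

0.849 km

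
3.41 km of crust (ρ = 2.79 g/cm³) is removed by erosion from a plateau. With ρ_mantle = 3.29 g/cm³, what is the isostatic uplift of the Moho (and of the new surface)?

2.89 km

Unloading: uplift u = e ρ_c/ρ_m = 3.41 km × 2.79/3.29 = 2.89 km.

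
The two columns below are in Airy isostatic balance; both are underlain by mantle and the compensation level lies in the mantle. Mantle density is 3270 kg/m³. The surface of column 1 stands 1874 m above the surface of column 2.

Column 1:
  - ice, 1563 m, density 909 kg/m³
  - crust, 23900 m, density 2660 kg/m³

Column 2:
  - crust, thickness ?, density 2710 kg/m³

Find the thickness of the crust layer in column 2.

Take the compensation level at the base of the deeper column (depth z_c below the surface of column 1) and equate Σ ρ_i t_i down to z_c; mantle fills any gap and the z_c terms cancel.
Column 1: 1563×909 + 23900×2660 + (z_c − 25463)×3270
Column 2: 1874×0 + x×2710 + (z_c − 1874 − 0 − x)×3270
The z_c×3270 term appears on both sides and cancels. Collect the known terms of each column as K = Σ(ρt)_known − 3270 × (depth of known layers): K_1 = 64994767 − 3270×25463 = −18269243; K_2 = 0 − 3270×(1874 + 0) = −6127980.
Balance: K_1 = K_2 − x×(3270 − 2710), so x = (K_2 − K_1)/(3270 − 2710) = 12141300/560 = 21700 m.

21700 m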